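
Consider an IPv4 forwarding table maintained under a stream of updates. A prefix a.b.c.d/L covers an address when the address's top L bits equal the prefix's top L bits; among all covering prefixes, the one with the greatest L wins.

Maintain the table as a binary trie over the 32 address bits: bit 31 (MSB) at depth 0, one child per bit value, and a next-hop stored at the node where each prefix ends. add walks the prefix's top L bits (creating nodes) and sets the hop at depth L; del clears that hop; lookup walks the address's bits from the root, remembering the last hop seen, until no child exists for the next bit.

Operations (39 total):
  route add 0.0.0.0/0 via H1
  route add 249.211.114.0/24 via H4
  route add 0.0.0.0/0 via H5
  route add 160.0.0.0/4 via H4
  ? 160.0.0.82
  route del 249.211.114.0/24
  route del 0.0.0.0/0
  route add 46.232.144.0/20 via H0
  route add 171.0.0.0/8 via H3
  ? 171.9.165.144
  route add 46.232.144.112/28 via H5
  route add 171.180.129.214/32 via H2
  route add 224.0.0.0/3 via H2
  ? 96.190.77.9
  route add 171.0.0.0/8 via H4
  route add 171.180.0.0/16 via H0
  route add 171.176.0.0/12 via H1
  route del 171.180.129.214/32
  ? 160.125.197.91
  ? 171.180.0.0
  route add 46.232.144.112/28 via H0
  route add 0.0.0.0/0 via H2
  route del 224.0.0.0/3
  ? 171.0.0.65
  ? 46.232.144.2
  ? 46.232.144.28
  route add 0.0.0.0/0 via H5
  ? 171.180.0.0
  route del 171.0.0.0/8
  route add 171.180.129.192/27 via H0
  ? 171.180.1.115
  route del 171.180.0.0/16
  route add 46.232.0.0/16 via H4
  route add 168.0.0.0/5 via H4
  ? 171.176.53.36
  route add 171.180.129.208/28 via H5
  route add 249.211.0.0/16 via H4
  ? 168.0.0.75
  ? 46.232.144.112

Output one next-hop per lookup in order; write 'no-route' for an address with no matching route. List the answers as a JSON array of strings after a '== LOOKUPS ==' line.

Trace:
  add 0.0.0.0/0 -> H1 at depth 0
  add 249.211.114.0/24 -> H4 at depth 24
  add 0.0.0.0/0 -> H5 at depth 0
  add 160.0.0.0/4 -> H4 at depth 4
  Q 160.0.0.82: descend 1010 ; hops seen [H5,H4] ; pick H4
  - 249.211.114.0/24 clear@24
  - 0.0.0.0/0 clear@0
  add 46.232.144.0/20 -> H0 at depth 20
  add 171.0.0.0/8 -> H3 at depth 8
  Q 171.9.165.144: descend 10101011 ; hops seen [H4,H3] ; pick H3
  add 46.232.144.112/28 -> H5 at depth 28
  add 171.180.129.214/32 -> H2 at depth 32
  add 224.0.0.0/3 -> H2 at depth 3
  Q 96.190.77.9: descend 0 ; hops seen [∅] ; pick no-route
  add 171.0.0.0/8 -> H4 at depth 8
  add 171.180.0.0/16 -> H0 at depth 16
  add 171.176.0.0/12 -> H1 at depth 12
  - 171.180.129.214/32 clear@32
  Q 160.125.197.91: descend 1010 ; hops seen [H4] ; pick H4
  Q 171.180.0.0: descend 1010101110110100 ; hops seen [H4,H4,H1,H0] ; pick H0
  add 46.232.144.112/28 -> H0 at depth 28
  add 0.0.0.0/0 -> H2 at depth 0
  - 224.0.0.0/3 clear@3
  Q 171.0.0.65: descend 10101011 ; hops seen [H2,H4,H4] ; pick H4
  Q 46.232.144.2: descend 0010111011101000100100000 ; hops seen [H2,H0] ; pick H0
  Q 46.232.144.28: descend 0010111011101000100100000 ; hops seen [H2,H0] ; pick H0
  add 0.0.0.0/0 -> H5 at depth 0
  Q 171.180.0.0: descend 1010101110110100 ; hops seen [H5,H4,H4,H1,H0] ; pick H0
  - 171.0.0.0/8 clear@8
  add 171.180.129.192/27 -> H0 at depth 27
  Q 171.180.1.115: descend 1010101110110100 ; hops seen [H5,H4,H1,H0] ; pick H0
  - 171.180.0.0/16 clear@16
  add 46.232.0.0/16 -> H4 at depth 16
  add 168.0.0.0/5 -> H4 at depth 5
  Q 171.176.53.36: descend 1010101110110 ; hops seen [H5,H4,H4,H1] ; pick H1
  add 171.180.129.208/28 -> H5 at depth 28
  add 249.211.0.0/16 -> H4 at depth 16
  Q 168.0.0.75: descend 101010 ; hops seen [H5,H4,H4] ; pick H4
  Q 46.232.144.112: descend 0010111011101000100100000111 ; hops seen [H5,H4,H0,H0] ; pick H0

== LOOKUPS ==
["H4","H3","no-route","H4","H0","H4","H0","H0","H0","H0","H1","H4","H0"]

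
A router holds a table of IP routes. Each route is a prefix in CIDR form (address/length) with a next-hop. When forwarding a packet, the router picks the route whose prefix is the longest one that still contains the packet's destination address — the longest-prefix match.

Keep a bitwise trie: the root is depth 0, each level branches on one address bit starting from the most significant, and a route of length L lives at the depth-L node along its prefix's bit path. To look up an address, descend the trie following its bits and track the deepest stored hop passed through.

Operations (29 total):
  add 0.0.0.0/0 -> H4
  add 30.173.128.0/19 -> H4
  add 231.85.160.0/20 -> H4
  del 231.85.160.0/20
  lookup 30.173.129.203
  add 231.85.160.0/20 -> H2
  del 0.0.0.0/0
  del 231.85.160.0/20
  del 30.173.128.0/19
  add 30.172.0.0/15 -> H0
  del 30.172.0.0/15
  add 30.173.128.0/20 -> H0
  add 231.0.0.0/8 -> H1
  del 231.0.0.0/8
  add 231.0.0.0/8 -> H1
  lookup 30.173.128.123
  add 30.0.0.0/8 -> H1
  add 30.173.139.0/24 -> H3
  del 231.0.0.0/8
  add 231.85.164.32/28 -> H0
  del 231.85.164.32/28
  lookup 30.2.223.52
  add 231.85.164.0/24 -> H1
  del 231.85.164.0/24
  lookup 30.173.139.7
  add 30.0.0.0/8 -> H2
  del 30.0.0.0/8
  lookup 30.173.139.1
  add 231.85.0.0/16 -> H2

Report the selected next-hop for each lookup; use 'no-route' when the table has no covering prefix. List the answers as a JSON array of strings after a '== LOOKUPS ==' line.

Apply in order:
  add 0.0.0.0/0 -> H4 at depth 0
  add 30.173.128.0/19 -> H4 at depth 19
  add 231.85.160.0/20 -> H4 at depth 20
  del 231.85.160.0/20 (clear depth 20)
  ? 30.173.129.203  path d0:H4→d1:-→d2:-→d3:-→d4:-→d5:-→d6:-→d7:-→d8:-→d9:-→d10:-→d11:-→d12:-→d13:-→d14:-→d15:-→d16:-→d17:-→d18:-→d19:H4  best=H4
  add 231.85.160.0/20 -> H2 at depth 20
  del 0.0.0.0/0 (clear depth 0)
  del 231.85.160.0/20 (clear depth 20)
  del 30.173.128.0/19 (clear depth 19)
  add 30.172.0.0/15 -> H0 at depth 15
  del 30.172.0.0/15 (clear depth 15)
  add 30.173.128.0/20 -> H0 at depth 20
  add 231.0.0.0/8 -> H1 at depth 8
  del 231.0.0.0/8 (clear depth 8)
  add 231.0.0.0/8 -> H1 at depth 8
  ? 30.173.128.123  path d0:-→d1:-→d2:-→d3:-→d4:-→d5:-→d6:-→d7:-→d8:-→d9:-→d10:-→d11:-→d12:-→d13:-→d14:-→d15:-→d16:-→d17:-→d18:-→d19:-→d20:H0  best=H0
  add 30.0.0.0/8 -> H1 at depth 8
  add 30.173.139.0/24 -> H3 at depth 24
  del 231.0.0.0/8 (clear depth 8)
  add 231.85.164.32/28 -> H0 at depth 28
  del 231.85.164.32/28 (clear depth 28)
  ? 30.2.223.52  path d0:-→d1:-→d2:-→d3:-→d4:-→d5:-→d6:-→d7:-→d8:H1  best=H1
  add 231.85.164.0/24 -> H1 at depth 24
  del 231.85.164.0/24 (clear depth 24)
  ? 30.173.139.7  path d0:-→d1:-→d2:-→d3:-→d4:-→d5:-→d6:-→d7:-→d8:H1→d9:-→d10:-→d11:-→d12:-→d13:-→d14:-→d15:-→d16:-→d17:-→d18:-→d19:-→d20:H0→d21:-→d22:-→d23:-→d24:H3  best=H3
  add 30.0.0.0/8 -> H2 at depth 8
  del 30.0.0.0/8 (clear depth 8)
  ? 30.173.139.1  path d0:-→d1:-→d2:-→d3:-→d4:-→d5:-→d6:-→d7:-→d8:-→d9:-→d10:-→d11:-→d12:-→d13:-→d14:-→d15:-→d16:-→d17:-→d18:-→d19:-→d20:H0→d21:-→d22:-→d23:-→d24:H3  best=H3
  add 231.85.0.0/16 -> H2 at depth 16

== LOOKUPS ==
["H4","H0","H1","H3","H3"]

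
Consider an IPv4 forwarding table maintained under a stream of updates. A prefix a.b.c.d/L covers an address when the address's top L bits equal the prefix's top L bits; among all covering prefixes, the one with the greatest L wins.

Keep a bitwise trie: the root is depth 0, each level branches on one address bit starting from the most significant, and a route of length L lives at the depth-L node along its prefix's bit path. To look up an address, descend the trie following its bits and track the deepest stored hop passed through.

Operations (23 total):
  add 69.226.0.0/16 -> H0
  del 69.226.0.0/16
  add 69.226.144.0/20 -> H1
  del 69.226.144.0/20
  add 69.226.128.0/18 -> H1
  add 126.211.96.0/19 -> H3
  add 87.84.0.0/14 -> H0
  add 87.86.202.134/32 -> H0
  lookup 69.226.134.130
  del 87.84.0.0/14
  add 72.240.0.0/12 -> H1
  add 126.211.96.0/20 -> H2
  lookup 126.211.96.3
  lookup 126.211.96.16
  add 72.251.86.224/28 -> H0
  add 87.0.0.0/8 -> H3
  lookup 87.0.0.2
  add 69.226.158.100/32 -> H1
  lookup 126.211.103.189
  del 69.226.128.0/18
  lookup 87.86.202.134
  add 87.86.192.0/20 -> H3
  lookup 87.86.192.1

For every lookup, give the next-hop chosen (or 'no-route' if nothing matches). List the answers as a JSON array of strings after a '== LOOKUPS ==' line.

Apply in order:
  add 69.226.0.0/16 -> H0 at depth 16
  - 69.226.0.0/16 clear@16
  add 69.226.144.0/20 -> H1 at depth 20
  - 69.226.144.0/20 clear@20
  add 69.226.128.0/18 -> H1 at depth 18
  add 126.211.96.0/19 -> H3 at depth 19
  add 87.84.0.0/14 -> H0 at depth 14
  add 87.86.202.134/32 -> H0 at depth 32
  lookup 69.226.134.130: bits 0100010111100010100 walk d0:-→d1:-→d2:-→d3:-→d4:-→d5:-→d6:-→d7:-→d8:-→d9:-→d10:-→d11:-→d12:-→d13:-→d14:-→d15:-→d16:-→d17:-→d18:H1→d19:- -> H1
  - 87.84.0.0/14 clear@14
  add 72.240.0.0/12 -> H1 at depth 12
  add 126.211.96.0/20 -> H2 at depth 20
  lookup 126.211.96.3: bits 01111110110100110110 walk d0:-→d1:-→d2:-→d3:-→d4:-→d5:-→d6:-→d7:-→d8:-→d9:-→d10:-→d11:-→d12:-→d13:-→d14:-→d15:-→d16:-→d17:-→d18:-→d19:H3→d20:H2 -> H2
  lookup 126.211.96.16: bits 01111110110100110110 walk d0:-→d1:-→d2:-→d3:-→d4:-→d5:-→d6:-→d7:-→d8:-→d9:-→d10:-→d11:-→d12:-→d13:-→d14:-→d15:-→d16:-→d17:-→d18:-→d19:H3→d20:H2 -> H2
  add 72.251.86.224/28 -> H0 at depth 28
  add 87.0.0.0/8 -> H3 at depth 8
  lookup 87.0.0.2: bits 010101110 walk d0:-→d1:-→d2:-→d3:-→d4:-→d5:-→d6:-→d7:-→d8:H3→d9:- -> H3
  add 69.226.158.100/32 -> H1 at depth 32
  lookup 126.211.103.189: bits 01111110110100110110 walk d0:-→d1:-→d2:-→d3:-→d4:-→d5:-→d6:-→d7:-→d8:-→d9:-→d10:-→d11:-→d12:-→d13:-→d14:-→d15:-→d16:-→d17:-→d18:-→d19:H3→d20:H2 -> H2
  - 69.226.128.0/18 clear@18
  lookup 87.86.202.134: bits 01010111010101101100101010000110 walk d0:-→d1:-→d2:-→d3:-→d4:-→d5:-→d6:-→d7:-→d8:H3→d9:-→d10:-→d11:-→d12:-→d13:-→d14:-→d15:-→d16:-→d17:-→d18:-→d19:-→d20:-→d21:-→d22:-→d23:-→d24:-→d25:-→d26:-→d27:-→d28:-→d29:-→d30:-→d31:-→d32:H0 -> H0
  add 87.86.192.0/20 -> H3 at depth 20
  lookup 87.86.192.1: bits 01010111010101101100 walk d0:-→d1:-→d2:-→d3:-→d4:-→d5:-→d6:-→d7:-→d8:H3→d9:-→d10:-→d11:-→d12:-→d13:-→d14:-→d15:-→d16:-→d17:-→d18:-→d19:-→d20:H3 -> H3

== LOOKUPS ==
["H1","H2","H2","H3","H2","H0","H3"]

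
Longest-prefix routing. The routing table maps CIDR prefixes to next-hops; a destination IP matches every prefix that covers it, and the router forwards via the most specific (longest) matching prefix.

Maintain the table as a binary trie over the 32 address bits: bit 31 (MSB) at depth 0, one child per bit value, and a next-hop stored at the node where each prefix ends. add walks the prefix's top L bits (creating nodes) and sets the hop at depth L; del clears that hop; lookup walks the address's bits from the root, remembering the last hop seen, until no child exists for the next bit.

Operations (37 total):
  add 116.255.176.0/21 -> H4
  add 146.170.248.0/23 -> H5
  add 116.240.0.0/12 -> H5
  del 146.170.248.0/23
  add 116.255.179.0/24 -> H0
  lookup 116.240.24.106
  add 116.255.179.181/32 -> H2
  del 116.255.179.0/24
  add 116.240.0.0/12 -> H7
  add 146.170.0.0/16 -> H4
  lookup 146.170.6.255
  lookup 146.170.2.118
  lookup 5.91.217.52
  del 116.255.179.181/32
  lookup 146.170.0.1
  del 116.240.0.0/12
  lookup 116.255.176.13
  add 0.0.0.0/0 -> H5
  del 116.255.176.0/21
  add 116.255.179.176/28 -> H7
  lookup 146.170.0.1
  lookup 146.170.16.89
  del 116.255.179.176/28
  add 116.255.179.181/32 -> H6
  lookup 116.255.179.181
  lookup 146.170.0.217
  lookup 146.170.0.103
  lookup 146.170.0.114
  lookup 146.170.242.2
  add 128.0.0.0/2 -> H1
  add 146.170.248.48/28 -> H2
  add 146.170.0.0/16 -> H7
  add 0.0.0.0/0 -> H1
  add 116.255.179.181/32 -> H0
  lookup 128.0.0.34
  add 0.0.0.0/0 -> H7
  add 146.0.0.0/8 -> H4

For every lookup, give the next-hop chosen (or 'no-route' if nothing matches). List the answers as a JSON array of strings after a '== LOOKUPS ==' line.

Trace:
  add 116.255.176.0/21 -> H4 at depth 21
  add 146.170.248.0/23 -> H5 at depth 23
  add 116.240.0.0/12 -> H5 at depth 12
  del 146.170.248.0/23 (clear depth 23)
  add 116.255.179.0/24 -> H0 at depth 24
  ? 116.240.24.106  path d0:-→d1:-→d2:-→d3:-→d4:-→d5:-→d6:-→d7:-→d8:-→d9:-→d10:-→d11:-→d12:H5  best=H5
  add 116.255.179.181/32 -> H2 at depth 32
  del 116.255.179.0/24 (clear depth 24)
  add 116.240.0.0/12 -> H7 at depth 12
  add 146.170.0.0/16 -> H4 at depth 16
  ? 146.170.6.255  path d0:-→d1:-→d2:-→d3:-→d4:-→d5:-→d6:-→d7:-→d8:-→d9:-→d10:-→d11:-→d12:-→d13:-→d14:-→d15:-→d16:H4  best=H4
  ? 146.170.2.118  path d0:-→d1:-→d2:-→d3:-→d4:-→d5:-→d6:-→d7:-→d8:-→d9:-→d10:-→d11:-→d12:-→d13:-→d14:-→d15:-→d16:H4  best=H4
  ? 5.91.217.52  path d0:-→d1:-  best=no-route
  del 116.255.179.181/32 (clear depth 32)
  ? 146.170.0.1  path d0:-→d1:-→d2:-→d3:-→d4:-→d5:-→d6:-→d7:-→d8:-→d9:-→d10:-→d11:-→d12:-→d13:-→d14:-→d15:-→d16:H4  best=H4
  del 116.240.0.0/12 (clear depth 12)
  ? 116.255.176.13  path d0:-→d1:-→d2:-→d3:-→d4:-→d5:-→d6:-→d7:-→d8:-→d9:-→d10:-→d11:-→d12:-→d13:-→d14:-→d15:-→d16:-→d17:-→d18:-→d19:-→d20:-→d21:H4→d22:-  best=H4
  add 0.0.0.0/0 -> H5 at depth 0
  del 116.255.176.0/21 (clear depth 21)
  add 116.255.179.176/28 -> H7 at depth 28
  ? 146.170.0.1  path d0:H5→d1:-→d2:-→d3:-→d4:-→d5:-→d6:-→d7:-→d8:-→d9:-→d10:-→d11:-→d12:-→d13:-→d14:-→d15:-→d16:H4  best=H4
  ? 146.170.16.89  path d0:H5→d1:-→d2:-→d3:-→d4:-→d5:-→d6:-→d7:-→d8:-→d9:-→d10:-→d11:-→d12:-→d13:-→d14:-→d15:-→d16:H4  best=H4
  del 116.255.179.176/28 (clear depth 28)
  add 116.255.179.181/32 -> H6 at depth 32
  ? 116.255.179.181  path d0:H5→d1:-→d2:-→d3:-→d4:-→d5:-→d6:-→d7:-→d8:-→d9:-→d10:-→d11:-→d12:-→d13:-→d14:-→d15:-→d16:-→d17:-→d18:-→d19:-→d20:-→d21:-→d22:-→d23:-→d24:-→d25:-→d26:-→d27:-→d28:-→d29:-→d30:-→d31:-→d32:H6  best=H6
  ? 146.170.0.217  path d0:H5→d1:-→d2:-→d3:-→d4:-→d5:-→d6:-→d7:-→d8:-→d9:-→d10:-→d11:-→d12:-→d13:-→d14:-→d15:-→d16:H4  best=H4
  ? 146.170.0.103  path d0:H5→d1:-→d2:-→d3:-→d4:-→d5:-→d6:-→d7:-→d8:-→d9:-→d10:-→d11:-→d12:-→d13:-→d14:-→d15:-→d16:H4  best=H4
  ? 146.170.0.114  path d0:H5→d1:-→d2:-→d3:-→d4:-→d5:-→d6:-→d7:-→d8:-→d9:-→d10:-→d11:-→d12:-→d13:-→d14:-→d15:-→d16:H4  best=H4
  ? 146.170.242.2  path d0:H5→d1:-→d2:-→d3:-→d4:-→d5:-→d6:-→d7:-→d8:-→d9:-→d10:-→d11:-→d12:-→d13:-→d14:-→d15:-→d16:H4→d17:-→d18:-→d19:-→d20:-  best=H4
  add 128.0.0.0/2 -> H1 at depth 2
  add 146.170.248.48/28 -> H2 at depth 28
  add 146.170.0.0/16 -> H7 at depth 16
  add 0.0.0.0/0 -> H1 at depth 0
  add 116.255.179.181/32 -> H0 at depth 32
  ? 128.0.0.34  path d0:H1→d1:-→d2:H1→d3:-  best=H1
  add 0.0.0.0/0 -> H7 at depth 0
  add 146.0.0.0/8 -> H4 at depth 8

== LOOKUPS ==
["H5","H4","H4","no-route","H4","H4","H4","H4","H6","H4","H4","H4","H4","H1"]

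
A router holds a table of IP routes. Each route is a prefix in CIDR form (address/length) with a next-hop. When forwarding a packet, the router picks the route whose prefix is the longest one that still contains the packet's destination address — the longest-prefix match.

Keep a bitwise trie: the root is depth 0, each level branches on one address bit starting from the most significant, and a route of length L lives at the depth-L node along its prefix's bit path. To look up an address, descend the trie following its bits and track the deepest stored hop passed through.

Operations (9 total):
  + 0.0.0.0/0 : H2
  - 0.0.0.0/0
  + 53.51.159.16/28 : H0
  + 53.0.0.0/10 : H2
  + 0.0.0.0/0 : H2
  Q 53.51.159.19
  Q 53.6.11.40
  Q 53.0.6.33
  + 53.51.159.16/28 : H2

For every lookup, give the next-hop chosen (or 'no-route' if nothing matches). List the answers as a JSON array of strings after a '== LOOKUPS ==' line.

Process each operation:
  + 0.0.0.0/0 (H2) depth=0
  del 0.0.0.0/0 (clear depth 0)
  + 53.51.159.16/28 (H0) depth=28
  + 53.0.0.0/10 (H2) depth=10
  + 0.0.0.0/0 (H2) depth=0
  Q 53.51.159.19: descend 0011010100110011100111110001 ; hops seen [H2,H2,H0] ; pick H0
  Q 53.6.11.40: descend 0011010100 ; hops seen [H2,H2] ; pick H2
  Q 53.0.6.33: descend 0011010100 ; hops seen [H2,H2] ; pick H2
  + 53.51.159.16/28 (H2) depth=28

== LOOKUPS ==
["H0","H2","H2"]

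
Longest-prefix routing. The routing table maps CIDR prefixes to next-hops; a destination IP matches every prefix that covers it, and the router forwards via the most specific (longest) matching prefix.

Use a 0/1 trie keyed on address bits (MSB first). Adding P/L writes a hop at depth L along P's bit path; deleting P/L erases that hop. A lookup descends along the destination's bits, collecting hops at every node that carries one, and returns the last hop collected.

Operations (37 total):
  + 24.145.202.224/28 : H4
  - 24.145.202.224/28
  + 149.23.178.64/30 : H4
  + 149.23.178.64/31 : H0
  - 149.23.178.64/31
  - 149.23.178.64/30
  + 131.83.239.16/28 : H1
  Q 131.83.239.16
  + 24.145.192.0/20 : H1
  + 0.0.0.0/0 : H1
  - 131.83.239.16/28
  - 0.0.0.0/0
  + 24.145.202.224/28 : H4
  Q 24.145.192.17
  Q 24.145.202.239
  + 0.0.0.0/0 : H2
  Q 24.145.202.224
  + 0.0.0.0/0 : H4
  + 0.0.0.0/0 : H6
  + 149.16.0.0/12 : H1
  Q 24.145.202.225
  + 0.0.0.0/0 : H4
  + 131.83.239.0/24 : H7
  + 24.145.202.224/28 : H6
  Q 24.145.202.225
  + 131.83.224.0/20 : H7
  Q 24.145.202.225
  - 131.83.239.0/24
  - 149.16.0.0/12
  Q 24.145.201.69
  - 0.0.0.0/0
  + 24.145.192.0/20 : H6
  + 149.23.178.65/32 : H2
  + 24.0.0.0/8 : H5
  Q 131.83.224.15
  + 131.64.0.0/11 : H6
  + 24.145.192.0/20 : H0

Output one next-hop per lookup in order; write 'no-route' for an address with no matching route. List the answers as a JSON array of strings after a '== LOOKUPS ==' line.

Trace:
  add 24.145.202.224/28 -> H4 at depth 28
  - 24.145.202.224/28 clear@28
  add 149.23.178.64/30 -> H4 at depth 30
  add 149.23.178.64/31 -> H0 at depth 31
  - 149.23.178.64/31 clear@31
  - 149.23.178.64/30 clear@30
  add 131.83.239.16/28 -> H1 at depth 28
  ? 131.83.239.16  path d0:-→d1:-→d2:-→d3:-→d4:-→d5:-→d6:-→d7:-→d8:-→d9:-→d10:-→d11:-→d12:-→d13:-→d14:-→d15:-→d16:-→d17:-→d18:-→d19:-→d20:-→d21:-→d22:-→d23:-→d24:-→d25:-→d26:-→d27:-→d28:H1  best=H1
  add 24.145.192.0/20 -> H1 at depth 20
  add 0.0.0.0/0 -> H1 at depth 0
  - 131.83.239.16/28 clear@28
  - 0.0.0.0/0 clear@0
  add 24.145.202.224/28 -> H4 at depth 28
  ? 24.145.192.17  path d0:-→d1:-→d2:-→d3:-→d4:-→d5:-→d6:-→d7:-→d8:-→d9:-→d10:-→d11:-→d12:-→d13:-→d14:-→d15:-→d16:-→d17:-→d18:-→d19:-→d20:H1  best=H1
  ? 24.145.202.239  path d0:-→d1:-→d2:-→d3:-→d4:-→d5:-→d6:-→d7:-→d8:-→d9:-→d10:-→d11:-→d12:-→d13:-→d14:-→d15:-→d16:-→d17:-→d18:-→d19:-→d20:H1→d21:-→d22:-→d23:-→d24:-→d25:-→d26:-→d27:-→d28:H4  best=H4
  add 0.0.0.0/0 -> H2 at depth 0
  ? 24.145.202.224  path d0:H2→d1:-→d2:-→d3:-→d4:-→d5:-→d6:-→d7:-→d8:-→d9:-→d10:-→d11:-→d12:-→d13:-→d14:-→d15:-→d16:-→d17:-→d18:-→d19:-→d20:H1→d21:-→d22:-→d23:-→d24:-→d25:-→d26:-→d27:-→d28:H4  best=H4
  add 0.0.0.0/0 -> H4 at depth 0
  add 0.0.0.0/0 -> H6 at depth 0
  add 149.16.0.0/12 -> H1 at depth 12
  ? 24.145.202.225  path d0:H6→d1:-→d2:-→d3:-→d4:-→d5:-→d6:-→d7:-→d8:-→d9:-→d10:-→d11:-→d12:-→d13:-→d14:-→d15:-→d16:-→d17:-→d18:-→d19:-→d20:H1→d21:-→d22:-→d23:-→d24:-→d25:-→d26:-→d27:-→d28:H4  best=H4
  add 0.0.0.0/0 -> H4 at depth 0
  add 131.83.239.0/24 -> H7 at depth 24
  add 24.145.202.224/28 -> H6 at depth 28
  ? 24.145.202.225  path d0:H4→d1:-→d2:-→d3:-→d4:-→d5:-→d6:-→d7:-→d8:-→d9:-→d10:-→d11:-→d12:-→d13:-→d14:-→d15:-→d16:-→d17:-→d18:-→d19:-→d20:H1→d21:-→d22:-→d23:-→d24:-→d25:-→d26:-→d27:-→d28:H6  best=H6
  add 131.83.224.0/20 -> H7 at depth 20
  ? 24.145.202.225  path d0:H4→d1:-→d2:-→d3:-→d4:-→d5:-→d6:-→d7:-→d8:-→d9:-→d10:-→d11:-→d12:-→d13:-→d14:-→d15:-→d16:-→d17:-→d18:-→d19:-→d20:H1→d21:-→d22:-→d23:-→d24:-→d25:-→d26:-→d27:-→d28:H6  best=H6
  - 131.83.239.0/24 clear@24
  - 149.16.0.0/12 clear@12
  ? 24.145.201.69  path d0:H4→d1:-→d2:-→d3:-→d4:-→d5:-→d6:-→d7:-→d8:-→d9:-→d10:-→d11:-→d12:-→d13:-→d14:-→d15:-→d16:-→d17:-→d18:-→d19:-→d20:H1→d21:-→d22:-  best=H1
  - 0.0.0.0/0 clear@0
  add 24.145.192.0/20 -> H6 at depth 20
  add 149.23.178.65/32 -> H2 at depth 32
  add 24.0.0.0/8 -> H5 at depth 8
  ? 131.83.224.15  path d0:-→d1:-→d2:-→d3:-→d4:-→d5:-→d6:-→d7:-→d8:-→d9:-→d10:-→d11:-→d12:-→d13:-→d14:-→d15:-→d16:-→d17:-→d18:-→d19:-→d20:H7  best=H7
  add 131.64.0.0/11 -> H6 at depth 11
  add 24.145.192.0/20 -> H0 at depth 20

== LOOKUPS ==
["H1","H1","H4","H4","H4","H6","H6","H1","H7"]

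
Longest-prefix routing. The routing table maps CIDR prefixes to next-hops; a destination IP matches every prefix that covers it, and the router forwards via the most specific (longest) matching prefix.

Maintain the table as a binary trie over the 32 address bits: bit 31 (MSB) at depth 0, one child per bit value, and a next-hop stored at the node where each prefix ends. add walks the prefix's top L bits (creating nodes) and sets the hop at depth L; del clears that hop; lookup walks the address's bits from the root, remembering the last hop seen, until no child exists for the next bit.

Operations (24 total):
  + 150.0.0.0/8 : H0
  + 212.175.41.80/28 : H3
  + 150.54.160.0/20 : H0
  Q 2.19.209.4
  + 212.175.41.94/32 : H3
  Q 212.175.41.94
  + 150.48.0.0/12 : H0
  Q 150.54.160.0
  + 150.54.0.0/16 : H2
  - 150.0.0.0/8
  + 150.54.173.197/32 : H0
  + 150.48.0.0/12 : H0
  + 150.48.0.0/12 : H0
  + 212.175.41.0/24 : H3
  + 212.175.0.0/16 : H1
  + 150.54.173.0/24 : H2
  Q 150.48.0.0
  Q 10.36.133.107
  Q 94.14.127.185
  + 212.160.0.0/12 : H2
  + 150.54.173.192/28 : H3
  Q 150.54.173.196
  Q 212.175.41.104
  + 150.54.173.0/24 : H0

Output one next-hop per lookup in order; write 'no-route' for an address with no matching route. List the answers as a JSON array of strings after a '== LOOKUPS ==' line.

Process each operation:
  + 150.0.0.0/8 (H0) depth=8
  + 212.175.41.80/28 (H3) depth=28
  + 150.54.160.0/20 (H0) depth=20
  ? 2.19.209.4  path d0:-  best=no-route
  + 212.175.41.94/32 (H3) depth=32
  ? 212.175.41.94  path d0:-→d1:-→d2:-→d3:-→d4:-→d5:-→d6:-→d7:-→d8:-→d9:-→d10:-→d11:-→d12:-→d13:-→d14:-→d15:-→d16:-→d17:-→d18:-→d19:-→d20:-→d21:-→d22:-→d23:-→d24:-→d25:-→d26:-→d27:-→d28:H3→d29:-→d30:-→d31:-→d32:H3  best=H3
  + 150.48.0.0/12 (H0) depth=12
  ? 150.54.160.0  path d0:-→d1:-→d2:-→d3:-→d4:-→d5:-→d6:-→d7:-→d8:H0→d9:-→d10:-→d11:-→d12:H0→d13:-→d14:-→d15:-→d16:-→d17:-→d18:-→d19:-→d20:H0  best=H0
  + 150.54.0.0/16 (H2) depth=16
  - 150.0.0.0/8 clear@8
  + 150.54.173.197/32 (H0) depth=32
  + 150.48.0.0/12 (H0) depth=12
  + 150.48.0.0/12 (H0) depth=12
  + 212.175.41.0/24 (H3) depth=24
  + 212.175.0.0/16 (H1) depth=16
  + 150.54.173.0/24 (H2) depth=24
  ? 150.48.0.0  path d0:-→d1:-→d2:-→d3:-→d4:-→d5:-→d6:-→d7:-→d8:-→d9:-→d10:-→d11:-→d12:H0→d13:-  best=H0
  ? 10.36.133.107  path d0:-  best=no-route
  ? 94.14.127.185  path d0:-  best=no-route
  + 212.160.0.0/12 (H2) depth=12
  + 150.54.173.192/28 (H3) depth=28
  ? 150.54.173.196  path d0:-→d1:-→d2:-→d3:-→d4:-→d5:-→d6:-→d7:-→d8:-→d9:-→d10:-→d11:-→d12:H0→d13:-→d14:-→d15:-→d16:H2→d17:-→d18:-→d19:-→d20:H0→d21:-→d22:-→d23:-→d24:H2→d25:-→d26:-→d27:-→d28:H3→d29:-→d30:-→d31:-  best=H3
  ? 212.175.41.104  path d0:-→d1:-→d2:-→d3:-→d4:-→d5:-→d6:-→d7:-→d8:-→d9:-→d10:-→d11:-→d12:H2→d13:-→d14:-→d15:-→d16:H1→d17:-→d18:-→d19:-→d20:-→d21:-→d22:-→d23:-→d24:H3→d25:-→d26:-  best=H3
  + 150.54.173.0/24 (H0) depth=24

== LOOKUPS ==
["no-route","H3","H0","H0","no-route","no-route","H3","H3"]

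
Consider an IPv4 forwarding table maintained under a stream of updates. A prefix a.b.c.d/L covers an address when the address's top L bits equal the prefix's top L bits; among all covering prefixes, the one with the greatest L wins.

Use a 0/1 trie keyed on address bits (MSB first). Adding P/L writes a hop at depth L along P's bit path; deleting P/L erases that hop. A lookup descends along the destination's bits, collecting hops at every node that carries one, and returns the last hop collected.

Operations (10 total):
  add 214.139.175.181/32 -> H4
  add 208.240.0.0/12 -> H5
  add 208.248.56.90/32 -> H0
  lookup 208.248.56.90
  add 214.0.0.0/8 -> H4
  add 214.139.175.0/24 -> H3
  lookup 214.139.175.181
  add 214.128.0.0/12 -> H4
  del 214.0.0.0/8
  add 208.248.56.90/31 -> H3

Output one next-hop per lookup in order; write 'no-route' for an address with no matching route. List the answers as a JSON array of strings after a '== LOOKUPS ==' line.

Trace:
  add 214.139.175.181/32 -> H4 at depth 32
  add 208.240.0.0/12 -> H5 at depth 12
  add 208.248.56.90/32 -> H0 at depth 32
  Q 208.248.56.90: descend 11010000111110000011100001011010 ; hops seen [H5,H0] ; pick H0
  add 214.0.0.0/8 -> H4 at depth 8
  add 214.139.175.0/24 -> H3 at depth 24
  Q 214.139.175.181: descend 11010110100010111010111110110101 ; hops seen [H4,H3,H4] ; pick H4
  add 214.128.0.0/12 -> H4 at depth 12
  - 214.0.0.0/8 clear@8
  add 208.248.56.90/31 -> H3 at depth 31

== LOOKUPS ==
["H0","H4"]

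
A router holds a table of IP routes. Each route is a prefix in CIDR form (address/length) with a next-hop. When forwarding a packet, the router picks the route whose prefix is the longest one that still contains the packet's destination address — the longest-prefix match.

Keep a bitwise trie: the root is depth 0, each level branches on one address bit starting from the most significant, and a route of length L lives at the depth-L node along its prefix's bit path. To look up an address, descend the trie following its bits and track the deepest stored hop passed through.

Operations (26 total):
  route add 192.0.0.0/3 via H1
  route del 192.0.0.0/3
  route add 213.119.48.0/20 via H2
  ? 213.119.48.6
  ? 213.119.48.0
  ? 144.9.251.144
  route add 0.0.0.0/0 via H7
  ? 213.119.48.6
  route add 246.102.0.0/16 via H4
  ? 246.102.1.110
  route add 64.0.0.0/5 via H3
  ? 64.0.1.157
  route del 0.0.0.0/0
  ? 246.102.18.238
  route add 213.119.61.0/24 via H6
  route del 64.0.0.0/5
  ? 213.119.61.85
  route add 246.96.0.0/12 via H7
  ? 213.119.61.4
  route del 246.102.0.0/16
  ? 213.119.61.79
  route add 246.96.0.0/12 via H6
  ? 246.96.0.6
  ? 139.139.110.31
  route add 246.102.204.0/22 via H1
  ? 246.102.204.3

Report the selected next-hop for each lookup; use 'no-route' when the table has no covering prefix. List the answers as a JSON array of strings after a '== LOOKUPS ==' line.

Process each operation:
  add 192.0.0.0/3 -> H1 at depth 3
  del 192.0.0.0/3 (clear depth 3)
  add 213.119.48.0/20 -> H2 at depth 20
  lookup 213.119.48.6: bits 11010101011101110011 walk d0:-→d1:-→d2:-→d3:-→d4:-→d5:-→d6:-→d7:-→d8:-→d9:-→d10:-→d11:-→d12:-→d13:-→d14:-→d15:-→d16:-→d17:-→d18:-→d19:-→d20:H2 -> H2
  lookup 213.119.48.0: bits 11010101011101110011 walk d0:-→d1:-→d2:-→d3:-→d4:-→d5:-→d6:-→d7:-→d8:-→d9:-→d10:-→d11:-→d12:-→d13:-→d14:-→d15:-→d16:-→d17:-→d18:-→d19:-→d20:H2 -> H2
  lookup 144.9.251.144: bits 1 walk d0:-→d1:- -> no-route
  add 0.0.0.0/0 -> H7 at depth 0
  lookup 213.119.48.6: bits 11010101011101110011 walk d0:H7→d1:-→d2:-→d3:-→d4:-→d5:-→d6:-→d7:-→d8:-→d9:-→d10:-→d11:-→d12:-→d13:-→d14:-→d15:-→d16:-→d17:-→d18:-→d19:-→d20:H2 -> H2
  add 246.102.0.0/16 -> H4 at depth 16
  lookup 246.102.1.110: bits 1111011001100110 walk d0:H7→d1:-→d2:-→d3:-→d4:-→d5:-→d6:-→d7:-→d8:-→d9:-→d10:-→d11:-→d12:-→d13:-→d14:-→d15:-→d16:H4 -> H4
  add 64.0.0.0/5 -> H3 at depth 5
  lookup 64.0.1.157: bits 01000 walk d0:H7→d1:-→d2:-→d3:-→d4:-→d5:H3 -> H3
  del 0.0.0.0/0 (clear depth 0)
  lookup 246.102.18.238: bits 1111011001100110 walk d0:-→d1:-→d2:-→d3:-→d4:-→d5:-→d6:-→d7:-→d8:-→d9:-→d10:-→d11:-→d12:-→d13:-→d14:-→d15:-→d16:H4 -> H4
  add 213.119.61.0/24 -> H6 at depth 24
  del 64.0.0.0/5 (clear depth 5)
  lookup 213.119.61.85: bits 110101010111011100111101 walk d0:-→d1:-→d2:-→d3:-→d4:-→d5:-→d6:-→d7:-→d8:-→d9:-→d10:-→d11:-→d12:-→d13:-→d14:-→d15:-→d16:-→d17:-→d18:-→d19:-→d20:H2→d21:-→d22:-→d23:-→d24:H6 -> H6
  add 246.96.0.0/12 -> H7 at depth 12
  lookup 213.119.61.4: bits 110101010111011100111101 walk d0:-→d1:-→d2:-→d3:-→d4:-→d5:-→d6:-→d7:-→d8:-→d9:-→d10:-→d11:-→d12:-→d13:-→d14:-→d15:-→d16:-→d17:-→d18:-→d19:-→d20:H2→d21:-→d22:-→d23:-→d24:H6 -> H6
  del 246.102.0.0/16 (clear depth 16)
  lookup 213.119.61.79: bits 110101010111011100111101 walk d0:-→d1:-→d2:-→d3:-→d4:-→d5:-→d6:-→d7:-→d8:-→d9:-→d10:-→d11:-→d12:-→d13:-→d14:-→d15:-→d16:-→d17:-→d18:-→d19:-→d20:H2→d21:-→d22:-→d23:-→d24:H6 -> H6
  add 246.96.0.0/12 -> H6 at depth 12
  lookup 246.96.0.6: bits 1111011001100 walk d0:-→d1:-→d2:-→d3:-→d4:-→d5:-→d6:-→d7:-→d8:-→d9:-→d10:-→d11:-→d12:H6→d13:- -> H6
  lookup 139.139.110.31: bits 1 walk d0:-→d1:- -> no-route
  add 246.102.204.0/22 -> H1 at depth 22
  lookup 246.102.204.3: bits 1111011001100110110011 walk d0:-→d1:-→d2:-→d3:-→d4:-→d5:-→d6:-→d7:-→d8:-→d9:-→d10:-→d11:-→d12:H6→d13:-→d14:-→d15:-→d16:-→d17:-→d18:-→d19:-→d20:-→d21:-→d22:H1 -> H1

== LOOKUPS ==
["H2","H2","no-route","H2","H4","H3","H4","H6","H6","H6","H6","no-route","H1"]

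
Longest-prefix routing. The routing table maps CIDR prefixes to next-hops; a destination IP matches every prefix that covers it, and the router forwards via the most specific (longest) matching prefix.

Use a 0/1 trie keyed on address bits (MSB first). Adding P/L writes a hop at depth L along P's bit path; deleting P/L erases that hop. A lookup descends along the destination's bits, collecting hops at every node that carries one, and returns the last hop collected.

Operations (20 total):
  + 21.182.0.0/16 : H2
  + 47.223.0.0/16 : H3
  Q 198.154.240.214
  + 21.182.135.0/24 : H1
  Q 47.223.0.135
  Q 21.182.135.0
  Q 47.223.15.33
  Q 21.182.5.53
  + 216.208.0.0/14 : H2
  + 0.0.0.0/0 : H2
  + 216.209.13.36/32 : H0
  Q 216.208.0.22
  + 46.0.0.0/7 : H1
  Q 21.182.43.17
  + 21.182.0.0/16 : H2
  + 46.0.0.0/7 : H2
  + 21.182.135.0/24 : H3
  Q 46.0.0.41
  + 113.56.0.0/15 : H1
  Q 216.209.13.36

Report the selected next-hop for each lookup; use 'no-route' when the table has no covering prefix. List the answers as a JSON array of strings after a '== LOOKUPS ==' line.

Process each operation:
  add 21.182.0.0/16 -> H2 at depth 16
  add 47.223.0.0/16 -> H3 at depth 16
  lookup 198.154.240.214: bits ε walk d0:- -> no-route
  add 21.182.135.0/24 -> H1 at depth 24
  lookup 47.223.0.135: bits 0010111111011111 walk d0:-→d1:-→d2:-→d3:-→d4:-→d5:-→d6:-→d7:-→d8:-→d9:-→d10:-→d11:-→d12:-→d13:-→d14:-→d15:-→d16:H3 -> H3
  lookup 21.182.135.0: bits 000101011011011010000111 walk d0:-→d1:-→d2:-→d3:-→d4:-→d5:-→d6:-→d7:-→d8:-→d9:-→d10:-→d11:-→d12:-→d13:-→d14:-→d15:-→d16:H2→d17:-→d18:-→d19:-→d20:-→d21:-→d22:-→d23:-→d24:H1 -> H1
  lookup 47.223.15.33: bits 0010111111011111 walk d0:-→d1:-→d2:-→d3:-→d4:-→d5:-→d6:-→d7:-→d8:-→d9:-→d10:-→d11:-→d12:-→d13:-→d14:-→d15:-→d16:H3 -> H3
  lookup 21.182.5.53: bits 0001010110110110 walk d0:-→d1:-→d2:-→d3:-→d4:-→d5:-→d6:-→d7:-→d8:-→d9:-→d10:-→d11:-→d12:-→d13:-→d14:-→d15:-→d16:H2 -> H2
  add 216.208.0.0/14 -> H2 at depth 14
  add 0.0.0.0/0 -> H2 at depth 0
  add 216.209.13.36/32 -> H0 at depth 32
  lookup 216.208.0.22: bits 110110001101000 walk d0:H2→d1:-→d2:-→d3:-→d4:-→d5:-→d6:-→d7:-→d8:-→d9:-→d10:-→d11:-→d12:-→d13:-→d14:H2→d15:- -> H2
  add 46.0.0.0/7 -> H1 at depth 7
  lookup 21.182.43.17: bits 0001010110110110 walk d0:H2→d1:-→d2:-→d3:-→d4:-→d5:-→d6:-→d7:-→d8:-→d9:-→d10:-→d11:-→d12:-→d13:-→d14:-→d15:-→d16:H2 -> H2
  add 21.182.0.0/16 -> H2 at depth 16
  add 46.0.0.0/7 -> H2 at depth 7
  add 21.182.135.0/24 -> H3 at depth 24
  lookup 46.0.0.41: bits 0010111 walk d0:H2→d1:-→d2:-→d3:-→d4:-→d5:-→d6:-→d7:H2 -> H2
  add 113.56.0.0/15 -> H1 at depth 15
  lookup 216.209.13.36: bits 11011000110100010000110100100100 walk d0:H2→d1:-→d2:-→d3:-→d4:-→d5:-→d6:-→d7:-→d8:-→d9:-→d10:-→d11:-→d12:-→d13:-→d14:H2→d15:-→d16:-→d17:-→d18:-→d19:-→d20:-→d21:-→d22:-→d23:-→d24:-→d25:-→d26:-→d27:-→d28:-→d29:-→d30:-→d31:-→d32:H0 -> H0

== LOOKUPS ==
["no-route","H3","H1","H3","H2","H2","H2","H2","H0"]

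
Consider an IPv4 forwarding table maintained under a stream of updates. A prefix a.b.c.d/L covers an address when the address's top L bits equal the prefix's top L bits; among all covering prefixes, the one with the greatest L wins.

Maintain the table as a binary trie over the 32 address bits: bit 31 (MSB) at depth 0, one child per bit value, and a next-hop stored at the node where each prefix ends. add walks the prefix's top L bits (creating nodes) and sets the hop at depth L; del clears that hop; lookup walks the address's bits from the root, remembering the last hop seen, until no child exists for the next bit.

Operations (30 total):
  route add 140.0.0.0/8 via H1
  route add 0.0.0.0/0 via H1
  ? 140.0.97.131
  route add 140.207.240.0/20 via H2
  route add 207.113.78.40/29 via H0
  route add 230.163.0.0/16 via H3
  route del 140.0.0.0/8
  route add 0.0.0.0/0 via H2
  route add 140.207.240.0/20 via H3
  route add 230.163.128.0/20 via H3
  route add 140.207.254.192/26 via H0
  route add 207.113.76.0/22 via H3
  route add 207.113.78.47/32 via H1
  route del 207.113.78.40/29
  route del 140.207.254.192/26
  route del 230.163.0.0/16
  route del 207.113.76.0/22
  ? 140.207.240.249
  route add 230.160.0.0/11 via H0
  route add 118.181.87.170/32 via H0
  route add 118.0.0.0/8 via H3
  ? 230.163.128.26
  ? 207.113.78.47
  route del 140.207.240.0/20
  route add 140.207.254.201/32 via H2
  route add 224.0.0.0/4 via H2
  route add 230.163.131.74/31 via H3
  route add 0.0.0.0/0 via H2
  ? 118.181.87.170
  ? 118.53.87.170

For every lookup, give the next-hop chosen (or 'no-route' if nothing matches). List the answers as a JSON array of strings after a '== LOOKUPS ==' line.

Process each operation:
  add 140.0.0.0/8 -> H1 at depth 8
  add 0.0.0.0/0 -> H1 at depth 0
  ? 140.0.97.131  path d0:H1→d1:-→d2:-→d3:-→d4:-→d5:-→d6:-→d7:-→d8:H1  best=H1
  add 140.207.240.0/20 -> H2 at depth 20
  add 207.113.78.40/29 -> H0 at depth 29
  add 230.163.0.0/16 -> H3 at depth 16
  - 140.0.0.0/8 clear@8
  add 0.0.0.0/0 -> H2 at depth 0
  add 140.207.240.0/20 -> H3 at depth 20
  add 230.163.128.0/20 -> H3 at depth 20
  add 140.207.254.192/26 -> H0 at depth 26
  add 207.113.76.0/22 -> H3 at depth 22
  add 207.113.78.47/32 -> H1 at depth 32
  - 207.113.78.40/29 clear@29
  - 140.207.254.192/26 clear@26
  - 230.163.0.0/16 clear@16
  - 207.113.76.0/22 clear@22
  ? 140.207.240.249  path d0:H2→d1:-→d2:-→d3:-→d4:-→d5:-→d6:-→d7:-→d8:-→d9:-→d10:-→d11:-→d12:-→d13:-→d14:-→d15:-→d16:-→d17:-→d18:-→d19:-→d20:H3  best=H3
  add 230.160.0.0/11 -> H0 at depth 11
  add 118.181.87.170/32 -> H0 at depth 32
  add 118.0.0.0/8 -> H3 at depth 8
  ? 230.163.128.26  path d0:H2→d1:-→d2:-→d3:-→d4:-→d5:-→d6:-→d7:-→d8:-→d9:-→d10:-→d11:H0→d12:-→d13:-→d14:-→d15:-→d16:-→d17:-→d18:-→d19:-→d20:H3  best=H3
  ? 207.113.78.47  path d0:H2→d1:-→d2:-→d3:-→d4:-→d5:-→d6:-→d7:-→d8:-→d9:-→d10:-→d11:-→d12:-→d13:-→d14:-→d15:-→d16:-→d17:-→d18:-→d19:-→d20:-→d21:-→d22:-→d23:-→d24:-→d25:-→d26:-→d27:-→d28:-→d29:-→d30:-→d31:-→d32:H1  best=H1
  - 140.207.240.0/20 clear@20
  add 140.207.254.201/32 -> H2 at depth 32
  add 224.0.0.0/4 -> H2 at depth 4
  add 230.163.131.74/31 -> H3 at depth 31
  add 0.0.0.0/0 -> H2 at depth 0
  ? 118.181.87.170  path d0:H2→d1:-→d2:-→d3:-→d4:-→d5:-→d6:-→d7:-→d8:H3→d9:-→d10:-→d11:-→d12:-→d13:-→d14:-→d15:-→d16:-→d17:-→d18:-→d19:-→d20:-→d21:-→d22:-→d23:-→d24:-→d25:-→d26:-→d27:-→d28:-→d29:-→d30:-→d31:-→d32:H0  best=H0
  ? 118.53.87.170  path d0:H2→d1:-→d2:-→d3:-→d4:-→d5:-→d6:-→d7:-→d8:H3  best=H3

== LOOKUPS ==
["H1","H3","H3","H1","H0","H3"]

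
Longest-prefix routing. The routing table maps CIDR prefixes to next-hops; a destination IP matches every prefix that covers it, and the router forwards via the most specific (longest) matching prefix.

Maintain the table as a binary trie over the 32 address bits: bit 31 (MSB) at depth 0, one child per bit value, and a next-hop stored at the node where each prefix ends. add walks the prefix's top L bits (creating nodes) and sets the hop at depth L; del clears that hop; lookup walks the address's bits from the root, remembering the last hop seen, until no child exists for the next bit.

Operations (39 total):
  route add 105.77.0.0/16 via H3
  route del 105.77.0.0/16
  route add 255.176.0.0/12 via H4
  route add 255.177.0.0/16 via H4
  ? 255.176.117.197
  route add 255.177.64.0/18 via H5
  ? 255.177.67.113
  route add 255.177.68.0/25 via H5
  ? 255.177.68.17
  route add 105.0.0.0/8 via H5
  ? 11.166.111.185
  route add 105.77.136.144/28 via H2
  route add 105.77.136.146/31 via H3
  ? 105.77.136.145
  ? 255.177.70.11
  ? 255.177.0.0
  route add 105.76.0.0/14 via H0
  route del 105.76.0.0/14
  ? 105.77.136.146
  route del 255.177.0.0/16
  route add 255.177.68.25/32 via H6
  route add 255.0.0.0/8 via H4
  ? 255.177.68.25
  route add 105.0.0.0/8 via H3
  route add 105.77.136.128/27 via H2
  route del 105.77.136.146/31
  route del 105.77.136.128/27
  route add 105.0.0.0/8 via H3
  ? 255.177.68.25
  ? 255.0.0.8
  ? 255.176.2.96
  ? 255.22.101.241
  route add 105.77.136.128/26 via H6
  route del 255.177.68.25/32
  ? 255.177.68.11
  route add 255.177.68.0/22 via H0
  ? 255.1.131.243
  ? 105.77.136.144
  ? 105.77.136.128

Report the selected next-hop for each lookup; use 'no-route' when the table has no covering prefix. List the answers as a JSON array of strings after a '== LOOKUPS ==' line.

Trace:
  add 105.77.0.0/16 -> H3 at depth 16
  - 105.77.0.0/16 clear@16
  add 255.176.0.0/12 -> H4 at depth 12
  add 255.177.0.0/16 -> H4 at depth 16
  lookup 255.176.117.197: bits 111111111011000 walk d0:-→d1:-→d2:-→d3:-→d4:-→d5:-→d6:-→d7:-→d8:-→d9:-→d10:-→d11:-→d12:H4→d13:-→d14:-→d15:- -> H4
  add 255.177.64.0/18 -> H5 at depth 18
  lookup 255.177.67.113: bits 111111111011000101 walk d0:-→d1:-→d2:-→d3:-→d4:-→d5:-→d6:-→d7:-→d8:-→d9:-→d10:-→d11:-→d12:H4→d13:-→d14:-→d15:-→d16:H4→d17:-→d18:H5 -> H5
  add 255.177.68.0/25 -> H5 at depth 25
  lookup 255.177.68.17: bits 1111111110110001010001000 walk d0:-→d1:-→d2:-→d3:-→d4:-→d5:-→d6:-→d7:-→d8:-→d9:-→d10:-→d11:-→d12:H4→d13:-→d14:-→d15:-→d16:H4→d17:-→d18:H5→d19:-→d20:-→d21:-→d22:-→d23:-→d24:-→d25:H5 -> H5
  add 105.0.0.0/8 -> H5 at depth 8
  lookup 11.166.111.185: bits 0 walk d0:-→d1:- -> no-route
  add 105.77.136.144/28 -> H2 at depth 28
  add 105.77.136.146/31 -> H3 at depth 31
  lookup 105.77.136.145: bits 011010010100110110001000100100 walk d0:-→d1:-→d2:-→d3:-→d4:-→d5:-→d6:-→d7:-→d8:H5→d9:-→d10:-→d11:-→d12:-→d13:-→d14:-→d15:-→d16:-→d17:-→d18:-→d19:-→d20:-→d21:-→d22:-→d23:-→d24:-→d25:-→d26:-→d27:-→d28:H2→d29:-→d30:- -> H2
  lookup 255.177.70.11: bits 1111111110110001010001 walk d0:-→d1:-→d2:-→d3:-→d4:-→d5:-→d6:-→d7:-→d8:-→d9:-→d10:-→d11:-→d12:H4→d13:-→d14:-→d15:-→d16:H4→d17:-→d18:H5→d19:-→d20:-→d21:-→d22:- -> H5
  lookup 255.177.0.0: bits 11111111101100010 walk d0:-→d1:-→d2:-→d3:-→d4:-→d5:-→d6:-→d7:-→d8:-→d9:-→d10:-→d11:-→d12:H4→d13:-→d14:-→d15:-→d16:H4→d17:- -> H4
  add 105.76.0.0/14 -> H0 at depth 14
  - 105.76.0.0/14 clear@14
  lookup 105.77.136.146: bits 0110100101001101100010001001001 walk d0:-→d1:-→d2:-→d3:-→d4:-→d5:-→d6:-→d7:-→d8:H5→d9:-→d10:-→d11:-→d12:-→d13:-→d14:-→d15:-→d16:-→d17:-→d18:-→d19:-→d20:-→d21:-→d22:-→d23:-→d24:-→d25:-→d26:-→d27:-→d28:H2→d29:-→d30:-→d31:H3 -> H3
  - 255.177.0.0/16 clear@16
  add 255.177.68.25/32 -> H6 at depth 32
  add 255.0.0.0/8 -> H4 at depth 8
  lookup 255.177.68.25: bits 11111111101100010100010000011001 walk d0:-→d1:-→d2:-→d3:-→d4:-→d5:-→d6:-→d7:-→d8:H4→d9:-→d10:-→d11:-→d12:H4→d13:-→d14:-→d15:-→d16:-→d17:-→d18:H5→d19:-→d20:-→d21:-→d22:-→d23:-→d24:-→d25:H5→d26:-→d27:-→d28:-→d29:-→d30:-→d31:-→d32:H6 -> H6
  add 105.0.0.0/8 -> H3 at depth 8
  add 105.77.136.128/27 -> H2 at depth 27
  - 105.77.136.146/31 clear@31
  - 105.77.136.128/27 clear@27
  add 105.0.0.0/8 -> H3 at depth 8
  lookup 255.177.68.25: bits 11111111101100010100010000011001 walk d0:-→d1:-→d2:-→d3:-→d4:-→d5:-→d6:-→d7:-→d8:H4→d9:-→d10:-→d11:-→d12:H4→d13:-→d14:-→d15:-→d16:-→d17:-→d18:H5→d19:-→d20:-→d21:-→d22:-→d23:-→d24:-→d25:H5→d26:-→d27:-→d28:-→d29:-→d30:-→d31:-→d32:H6 -> H6
  lookup 255.0.0.8: bits 11111111 walk d0:-→d1:-→d2:-→d3:-→d4:-→d5:-→d6:-→d7:-→d8:H4 -> H4
  lookup 255.176.2.96: bits 111111111011000 walk d0:-→d1:-→d2:-→d3:-→d4:-→d5:-→d6:-→d7:-→d8:H4→d9:-→d10:-→d11:-→d12:H4→d13:-→d14:-→d15:- -> H4
  lookup 255.22.101.241: bits 11111111 walk d0:-→d1:-→d2:-→d3:-→d4:-→d5:-→d6:-→d7:-→d8:H4 -> H4
  add 105.77.136.128/26 -> H6 at depth 26
  - 255.177.68.25/32 clear@32
  lookup 255.177.68.11: bits 111111111011000101000100000 walk d0:-→d1:-→d2:-→d3:-→d4:-→d5:-→d6:-→d7:-→d8:H4→d9:-→d10:-→d11:-→d12:H4→d13:-→d14:-→d15:-→d16:-→d17:-→d18:H5→d19:-→d20:-→d21:-→d22:-→d23:-→d24:-→d25:H5→d26:-→d27:- -> H5
  add 255.177.68.0/22 -> H0 at depth 22
  lookup 255.1.131.243: bits 11111111 walk d0:-→d1:-→d2:-→d3:-→d4:-→d5:-→d6:-→d7:-→d8:H4 -> H4
  lookup 105.77.136.144: bits 011010010100110110001000100100 walk d0:-→d1:-→d2:-→d3:-→d4:-→d5:-→d6:-→d7:-→d8:H3→d9:-→d10:-→d11:-→d12:-→d13:-→d14:-→d15:-→d16:-→d17:-→d18:-→d19:-→d20:-→d21:-→d22:-→d23:-→d24:-→d25:-→d26:H6→d27:-→d28:H2→d29:-→d30:- -> H2
  lookup 105.77.136.128: bits 011010010100110110001000100 walk d0:-→d1:-→d2:-→d3:-→d4:-→d5:-→d6:-→d7:-→d8:H3→d9:-→d10:-→d11:-→d12:-→d13:-→d14:-→d15:-→d16:-→d17:-→d18:-→d19:-→d20:-→d21:-→d22:-→d23:-→d24:-→d25:-→d26:H6→d27:- -> H6

== LOOKUPS ==
["H4","H5","H5","no-route","H2","H5","H4","H3","H6","H6","H4","H4","H4","H5","H4","H2","H6"]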